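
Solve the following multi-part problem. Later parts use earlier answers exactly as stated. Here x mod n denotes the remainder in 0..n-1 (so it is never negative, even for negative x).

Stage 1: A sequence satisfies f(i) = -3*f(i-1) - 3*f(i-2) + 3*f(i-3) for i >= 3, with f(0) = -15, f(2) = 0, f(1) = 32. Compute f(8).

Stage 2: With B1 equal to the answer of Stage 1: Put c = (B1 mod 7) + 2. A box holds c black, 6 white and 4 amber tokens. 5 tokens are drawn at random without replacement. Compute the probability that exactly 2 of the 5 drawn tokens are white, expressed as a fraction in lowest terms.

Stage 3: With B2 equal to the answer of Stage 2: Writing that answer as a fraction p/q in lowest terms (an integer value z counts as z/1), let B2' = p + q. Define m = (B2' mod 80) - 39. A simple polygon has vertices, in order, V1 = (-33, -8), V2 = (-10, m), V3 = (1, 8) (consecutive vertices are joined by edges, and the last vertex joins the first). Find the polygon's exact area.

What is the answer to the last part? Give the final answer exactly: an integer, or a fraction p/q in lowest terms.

422

Stage 1: f(3) = -3*(0) - 3*(32) + 3*(-15) = -141; iterating: f(3)=-141, f(4)=519, f(5)=-1134, f(6)=1422, f(7)=693, f(8)=-9747; answer -9747
Stage 2: B1 = -9747; c = 6; total draws C(16,5) = 4368; favorable C(6,2)*C(10,3) = 1800; P = 75/182; answer 75/182
Stage 3: B2 = 75/182; threaded value p + q = 257; m = -22; cross terms: (-33*-22 - -10*-8)=646, (-10*8 - 1*-22)=-58, (1*-8 - -33*8)=256; twice the area = |844| = 844; area = 422; answer 422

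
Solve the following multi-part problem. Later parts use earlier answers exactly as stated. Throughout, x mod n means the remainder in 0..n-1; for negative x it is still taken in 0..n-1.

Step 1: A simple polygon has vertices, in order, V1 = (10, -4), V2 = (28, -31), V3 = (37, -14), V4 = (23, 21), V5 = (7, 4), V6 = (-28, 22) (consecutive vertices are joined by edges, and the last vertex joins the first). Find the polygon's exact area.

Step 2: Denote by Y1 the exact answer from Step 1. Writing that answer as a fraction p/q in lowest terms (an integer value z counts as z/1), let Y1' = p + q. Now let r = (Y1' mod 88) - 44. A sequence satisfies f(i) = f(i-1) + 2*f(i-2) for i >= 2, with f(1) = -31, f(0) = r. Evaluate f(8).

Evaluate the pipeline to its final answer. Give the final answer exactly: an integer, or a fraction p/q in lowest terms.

-6333

Step 1: cross terms: (10*-31 - 28*-4)=-198, (28*-14 - 37*-31)=755, (37*21 - 23*-14)=1099, (23*4 - 7*21)=-55, (7*22 - -28*4)=266, (-28*-4 - 10*22)=-108; twice the area = |1759| = 1759; area = 1759/2; answer 1759/2
Step 2: Y1 = 1759/2; threaded value p + q = 1761; r = -43; f(2) = 1*(-31) + 2*(-43) = -117; iterating: f(2)=-117, f(3)=-179, f(4)=-413, f(5)=-771, f(6)=-1597, f(7)=-3139, f(8)=-6333; answer -6333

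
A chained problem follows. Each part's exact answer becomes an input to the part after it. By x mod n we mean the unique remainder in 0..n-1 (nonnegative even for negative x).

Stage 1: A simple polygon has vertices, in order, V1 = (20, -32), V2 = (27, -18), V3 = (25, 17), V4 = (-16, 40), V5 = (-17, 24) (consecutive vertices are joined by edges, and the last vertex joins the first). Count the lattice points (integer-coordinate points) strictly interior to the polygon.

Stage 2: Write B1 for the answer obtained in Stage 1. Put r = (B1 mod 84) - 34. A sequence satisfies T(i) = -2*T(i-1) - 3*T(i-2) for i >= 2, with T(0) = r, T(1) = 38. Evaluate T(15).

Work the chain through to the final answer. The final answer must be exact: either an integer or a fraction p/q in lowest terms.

5990

Stage 1: cross terms: (20*-18 - 27*-32)=504, (27*17 - 25*-18)=909, (25*40 - -16*17)=1272, (-16*24 - -17*40)=296, (-17*-32 - 20*24)=64; twice the area = |3045| = 3045; area = 3045/2; boundary points = 7 + 1 + 1 + 1 + 1 = 11; strictly interior points = area - boundary/2 + 1 = 1518; answer 1518
Stage 2: B1 = 1518; r = -28; T(2) = -2*(38) - 3*(-28) = 8; iterating: T(2)=8, T(3)=-130, T(4)=236, T(5)=-82, T(6)=-544, T(7)=1334, T(8)=-1036, T(9)=-1930, T(10)=6968, T(11)=-8146, T(12)=-4612, T(13)=33662, T(14)=-53488, T(15)=5990; answer 5990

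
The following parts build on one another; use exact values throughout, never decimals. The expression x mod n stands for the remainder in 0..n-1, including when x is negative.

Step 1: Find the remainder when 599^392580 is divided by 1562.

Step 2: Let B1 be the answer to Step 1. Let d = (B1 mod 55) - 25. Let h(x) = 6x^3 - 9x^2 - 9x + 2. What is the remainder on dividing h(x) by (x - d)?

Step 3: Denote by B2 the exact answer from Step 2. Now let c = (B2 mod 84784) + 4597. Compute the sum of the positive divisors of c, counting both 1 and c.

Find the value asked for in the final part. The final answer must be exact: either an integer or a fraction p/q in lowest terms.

65096

Step 1: squarings mod 1562: 599^1=599, 599^2=1103, 599^4=1373, 599^8=1357, 599^16=1413, 599^32=333, 599^64=1549, 599^128=169, 599^256=445, 599^512=1213, 599^1024=1527, 599^2048=1225, 599^4096=1105, 599^8192=1103, 599^16384=1373, 599^32768=1357, 599^65536=1413, 599^131072=333, 599^262144=1549; 599^392580 = 599^4 * 599^128 * 599^256 * 599^1024 * 599^2048 * 599^4096 * 599^8192 * 599^16384 * 599^32768 * 599^65536 * 599^262144 = 45 (mod 1562); answer 45
Step 2: B1 = 45; d = 20; remainder = value at the root: 6*(20)^3 - 9*(20)^2 - 9*(20)^1 + 2 = (48000) + (-3600) + (-180) + (2) = 44222; answer 44222
Step 3: B2 = 44222; c = 48819; 48819 = 3 * 16273; sigma = (1 + 3) * (1 + 16273) = 4 * 16274 = 65096; answer 65096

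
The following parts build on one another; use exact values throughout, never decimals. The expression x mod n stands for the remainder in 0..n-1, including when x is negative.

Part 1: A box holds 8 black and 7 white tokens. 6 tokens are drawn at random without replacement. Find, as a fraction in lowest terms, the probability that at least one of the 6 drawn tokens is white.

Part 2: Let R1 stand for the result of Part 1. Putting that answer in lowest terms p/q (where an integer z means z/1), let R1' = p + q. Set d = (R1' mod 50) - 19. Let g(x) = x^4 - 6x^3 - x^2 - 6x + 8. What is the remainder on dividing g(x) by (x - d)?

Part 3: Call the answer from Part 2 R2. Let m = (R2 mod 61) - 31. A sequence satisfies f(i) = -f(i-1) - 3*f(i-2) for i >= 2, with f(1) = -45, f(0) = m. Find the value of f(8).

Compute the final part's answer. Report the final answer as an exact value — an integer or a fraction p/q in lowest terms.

Part 1: total draws C(15,6) = 5005; complement C(8,6) = 28; favorable 5005 - 28 = 4977; P = 711/715; answer 711/715
Part 2: R1 = 711/715; threaded value p + q = 1426; d = 7; remainder = value at the root: 1*(7)^4 - 6*(7)^3 - 1*(7)^2 - 6*(7)^1 + 8 = (2401) + (-2058) + (-49) + (-42) + (8) = 260; answer 260
Part 3: R2 = 260; m = -15; f(2) = -1*(-45) - 3*(-15) = 90; iterating: f(2)=90, f(3)=45, f(4)=-315, f(5)=180, f(6)=765, f(7)=-1305, f(8)=-990; answer -990

-990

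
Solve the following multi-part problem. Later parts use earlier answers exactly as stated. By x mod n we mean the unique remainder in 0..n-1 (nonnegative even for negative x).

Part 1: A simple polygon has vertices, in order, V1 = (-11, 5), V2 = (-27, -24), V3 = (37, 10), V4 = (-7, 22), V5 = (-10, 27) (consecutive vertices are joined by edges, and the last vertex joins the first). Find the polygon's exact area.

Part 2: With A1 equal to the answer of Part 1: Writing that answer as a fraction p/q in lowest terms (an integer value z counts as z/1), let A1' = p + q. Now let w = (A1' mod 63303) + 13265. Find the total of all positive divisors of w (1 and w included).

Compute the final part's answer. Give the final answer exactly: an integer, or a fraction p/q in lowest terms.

23172

Part 1: cross terms: (-11*-24 - -27*5)=399, (-27*10 - 37*-24)=618, (37*22 - -7*10)=884, (-7*27 - -10*22)=31, (-10*5 - -11*27)=247; twice the area = |2179| = 2179; area = 2179/2; answer 2179/2
Part 2: A1 = 2179/2; threaded value p + q = 2181; w = 15446; 15446 = 2 * 7723; sigma = (1 + 2) * (1 + 7723) = 3 * 7724 = 23172; answer 23172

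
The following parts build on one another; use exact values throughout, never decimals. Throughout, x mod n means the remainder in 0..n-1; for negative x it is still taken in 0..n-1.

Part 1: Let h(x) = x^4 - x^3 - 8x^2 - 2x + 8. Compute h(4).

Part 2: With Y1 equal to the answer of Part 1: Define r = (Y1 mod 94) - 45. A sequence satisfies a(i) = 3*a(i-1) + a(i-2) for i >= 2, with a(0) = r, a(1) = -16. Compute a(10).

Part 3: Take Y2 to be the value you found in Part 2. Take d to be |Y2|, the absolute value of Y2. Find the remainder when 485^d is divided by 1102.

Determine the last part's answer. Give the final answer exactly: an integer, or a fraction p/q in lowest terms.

187

Part 1: 1*(4)^4 - 1*(4)^3 - 8*(4)^2 - 2*(4)^1 + 8 = (256) + (-64) + (-128) + (-8) + (8) = 64; answer 64
Part 2: Y1 = 64; r = 19; a(2) = 3*(-16) + 1*(19) = -29; iterating: a(2)=-29, a(3)=-103, a(4)=-338, a(5)=-1117, a(6)=-3689, a(7)=-12184, a(8)=-40241, a(9)=-132907, a(10)=-438962; answer -438962
Part 3: Y2 = -438962; d = 438962; squarings mod 1102: 485^1=485, 485^2=499, 485^4=1051, 485^8=397, 485^16=23, 485^32=529, 485^64=1035, 485^128=81, 485^256=1051, 485^512=397, 485^1024=23, 485^2048=529, 485^4096=1035, 485^8192=81, 485^16384=1051, 485^32768=397, 485^65536=23, 485^131072=529, 485^262144=1035; 485^438962 = 485^2 * 485^16 * 485^32 * 485^128 * 485^512 * 485^4096 * 485^8192 * 485^32768 * 485^131072 * 485^262144 = 187 (mod 1102); answer 187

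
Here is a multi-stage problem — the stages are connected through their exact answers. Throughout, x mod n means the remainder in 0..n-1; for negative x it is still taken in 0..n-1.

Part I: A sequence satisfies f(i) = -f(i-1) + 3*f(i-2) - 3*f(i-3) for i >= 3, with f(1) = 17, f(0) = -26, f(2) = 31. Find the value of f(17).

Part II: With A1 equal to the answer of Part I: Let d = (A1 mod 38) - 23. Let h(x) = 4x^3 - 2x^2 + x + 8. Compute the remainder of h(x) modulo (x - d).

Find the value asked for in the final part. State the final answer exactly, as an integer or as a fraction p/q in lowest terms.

-43574

Part I: f(3) = -1*(31) + 3*(17) - 3*(-26) = 98; iterating: f(3)=98, f(4)=-56, f(5)=257, f(6)=-719, f(7)=1658, f(8)=-4586, f(9)=11717, f(10)=-30449, f(11)=79358, f(12)=-205856, f(13)=535277, f(14)=-1390919, f(15)=3614318, f(16)=-9392906, f(17)=24408617; answer 24408617
Part II: A1 = 24408617; d = -22; remainder = value at the root: 4*(-22)^3 - 2*(-22)^2 + 1*(-22)^1 + 8 = (-42592) + (-968) + (-22) + (8) = -43574; answer -43574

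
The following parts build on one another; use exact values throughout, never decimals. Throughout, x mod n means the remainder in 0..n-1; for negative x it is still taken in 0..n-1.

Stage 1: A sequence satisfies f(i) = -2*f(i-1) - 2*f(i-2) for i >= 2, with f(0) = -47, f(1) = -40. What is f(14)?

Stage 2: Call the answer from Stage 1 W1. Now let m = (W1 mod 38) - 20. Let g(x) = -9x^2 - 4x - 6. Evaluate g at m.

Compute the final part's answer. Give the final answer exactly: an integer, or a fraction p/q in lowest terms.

-2374

Stage 1: f(2) = -2*(-40) - 2*(-47) = 174; iterating: f(2)=174, f(3)=-268, f(4)=188, f(5)=160, f(6)=-696, f(7)=1072, f(8)=-752, f(9)=-640, f(10)=2784, f(11)=-4288, f(12)=3008, f(13)=2560, f(14)=-11136; answer -11136
Stage 2: W1 = -11136; m = 16; -9*(16)^2 - 4*(16)^1 - 6 = (-2304) + (-64) + (-6) = -2374; answer -2374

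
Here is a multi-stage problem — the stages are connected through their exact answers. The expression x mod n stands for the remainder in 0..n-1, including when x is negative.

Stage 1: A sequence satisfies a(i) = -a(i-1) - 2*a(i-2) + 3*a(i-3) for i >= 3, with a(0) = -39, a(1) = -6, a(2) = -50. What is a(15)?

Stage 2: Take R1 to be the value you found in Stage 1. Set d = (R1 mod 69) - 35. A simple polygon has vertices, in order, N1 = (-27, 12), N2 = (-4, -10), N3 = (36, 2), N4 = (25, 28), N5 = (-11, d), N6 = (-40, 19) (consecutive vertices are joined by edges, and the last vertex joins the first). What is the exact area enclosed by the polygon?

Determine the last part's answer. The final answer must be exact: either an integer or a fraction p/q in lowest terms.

2865/2

Stage 1: a(3) = -1*(-50) - 2*(-6) + 3*(-39) = -55; iterating: a(3)=-55, a(4)=137, a(5)=-177, a(6)=-262, a(7)=1027, a(8)=-1034, a(9)=-1806, a(10)=6955, a(11)=-6445, a(12)=-12883, a(13)=46638, a(14)=-40207, a(15)=-91718; answer -91718
Stage 2: R1 = -91718; d = 17; cross terms: (-27*-10 - -4*12)=318, (-4*2 - 36*-10)=352, (36*28 - 25*2)=958, (25*17 - -11*28)=733, (-11*19 - -40*17)=471, (-40*12 - -27*19)=33; twice the area = |2865| = 2865; area = 2865/2; answer 2865/2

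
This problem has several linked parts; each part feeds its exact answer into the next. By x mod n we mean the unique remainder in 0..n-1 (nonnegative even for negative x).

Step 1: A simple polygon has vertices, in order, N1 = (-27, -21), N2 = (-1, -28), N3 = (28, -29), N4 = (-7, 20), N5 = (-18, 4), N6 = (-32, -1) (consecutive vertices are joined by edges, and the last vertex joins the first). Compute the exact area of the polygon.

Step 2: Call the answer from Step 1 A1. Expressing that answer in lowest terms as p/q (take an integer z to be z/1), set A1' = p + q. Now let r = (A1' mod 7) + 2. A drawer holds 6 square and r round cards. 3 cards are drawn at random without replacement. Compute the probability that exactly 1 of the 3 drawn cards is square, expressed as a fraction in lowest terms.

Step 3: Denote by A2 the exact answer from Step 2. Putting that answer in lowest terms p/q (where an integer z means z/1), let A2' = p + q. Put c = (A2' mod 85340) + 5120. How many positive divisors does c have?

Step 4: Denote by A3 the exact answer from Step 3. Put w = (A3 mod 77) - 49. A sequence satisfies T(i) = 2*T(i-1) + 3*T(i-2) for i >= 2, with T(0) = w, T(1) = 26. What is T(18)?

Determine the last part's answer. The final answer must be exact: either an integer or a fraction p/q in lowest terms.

-1452826871

Step 1: cross terms: (-27*-28 - -1*-21)=735, (-1*-29 - 28*-28)=813, (28*20 - -7*-29)=357, (-7*4 - -18*20)=332, (-18*-1 - -32*4)=146, (-32*-21 - -27*-1)=645; twice the area = |3028| = 3028; area = 1514; answer 1514
Step 2: A1 = 1514; threaded value p + q = 1515; r = 5; total draws C(11,3) = 165; favorable C(6,1)*C(5,2) = 60; P = 4/11; answer 4/11
Step 3: A2 = 4/11; threaded value p + q = 15; c = 5135; 5135 = 5 * 13 * 79; number of divisors = (1+1) * (1+1) * (1+1) = 8; answer 8
Step 4: A3 = 8; w = -41; T(2) = 2*(26) + 3*(-41) = -71; iterating: T(2)=-71, T(3)=-64, T(4)=-341, T(5)=-874, T(6)=-2771, T(7)=-8164, T(8)=-24641, T(9)=-73774, T(10)=-221471, T(11)=-664264, T(12)=-1992941, T(13)=-5978674, T(14)=-17936171, T(15)=-53808364, T(16)=-161425241, T(17)=-484275574, T(18)=-1452826871; answer -1452826871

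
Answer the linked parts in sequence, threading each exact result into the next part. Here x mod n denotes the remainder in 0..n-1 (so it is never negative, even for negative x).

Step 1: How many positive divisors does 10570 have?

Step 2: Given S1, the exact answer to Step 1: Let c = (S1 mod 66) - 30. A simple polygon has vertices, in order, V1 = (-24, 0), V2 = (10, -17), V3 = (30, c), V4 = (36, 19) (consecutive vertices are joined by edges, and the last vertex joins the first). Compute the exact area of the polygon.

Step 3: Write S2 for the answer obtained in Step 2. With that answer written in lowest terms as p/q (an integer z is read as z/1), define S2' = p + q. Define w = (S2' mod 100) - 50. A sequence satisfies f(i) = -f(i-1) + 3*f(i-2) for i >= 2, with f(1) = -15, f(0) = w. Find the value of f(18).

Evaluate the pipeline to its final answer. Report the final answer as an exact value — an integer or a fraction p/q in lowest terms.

Step 1: 10570 = 2 * 5 * 7 * 151; number of divisors = (1+1) * (1+1) * (1+1) * (1+1) = 16; answer 16
Step 2: S1 = 16; c = -14; cross terms: (-24*-17 - 10*0)=408, (10*-14 - 30*-17)=370, (30*19 - 36*-14)=1074, (36*0 - -24*19)=456; twice the area = |2308| = 2308; area = 1154; answer 1154
Step 3: S2 = 1154; threaded value p + q = 1155; w = 5; f(2) = -1*(-15) + 3*(5) = 30; iterating: f(2)=30, f(3)=-75, f(4)=165, f(5)=-390, f(6)=885, f(7)=-2055, f(8)=4710, f(9)=-10875, f(10)=25005, f(11)=-57630, f(12)=132645, f(13)=-305535, f(14)=703470, f(15)=-1620075, f(16)=3730485, f(17)=-8590710, f(18)=19782165; answer 19782165

19782165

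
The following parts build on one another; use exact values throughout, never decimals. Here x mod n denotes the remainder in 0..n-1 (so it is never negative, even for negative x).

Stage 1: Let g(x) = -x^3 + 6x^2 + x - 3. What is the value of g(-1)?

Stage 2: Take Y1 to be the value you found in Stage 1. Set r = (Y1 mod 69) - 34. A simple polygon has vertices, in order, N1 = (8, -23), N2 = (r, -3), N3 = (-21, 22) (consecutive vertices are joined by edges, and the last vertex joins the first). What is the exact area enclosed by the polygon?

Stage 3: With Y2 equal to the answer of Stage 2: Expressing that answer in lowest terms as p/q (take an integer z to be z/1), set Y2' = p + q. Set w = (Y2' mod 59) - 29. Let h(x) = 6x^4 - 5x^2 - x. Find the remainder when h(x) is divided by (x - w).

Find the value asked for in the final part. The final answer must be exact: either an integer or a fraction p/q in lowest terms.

3184974

Stage 1: -1*(-1)^3 + 6*(-1)^2 + 1*(-1)^1 - 3 = (1) + (6) + (-1) + (-3) = 3; answer 3
Stage 2: Y1 = 3; r = -31; cross terms: (8*-3 - -31*-23)=-737, (-31*22 - -21*-3)=-745, (-21*-23 - 8*22)=307; twice the area = |-1175| = 1175; area = 1175/2; answer 1175/2
Stage 3: Y2 = 1175/2; threaded value p + q = 1177; w = 27; remainder = value at the root: 6*(27)^4 - 5*(27)^2 - 1*(27)^1 = (3188646) + (-3645) + (-27) = 3184974; answer 3184974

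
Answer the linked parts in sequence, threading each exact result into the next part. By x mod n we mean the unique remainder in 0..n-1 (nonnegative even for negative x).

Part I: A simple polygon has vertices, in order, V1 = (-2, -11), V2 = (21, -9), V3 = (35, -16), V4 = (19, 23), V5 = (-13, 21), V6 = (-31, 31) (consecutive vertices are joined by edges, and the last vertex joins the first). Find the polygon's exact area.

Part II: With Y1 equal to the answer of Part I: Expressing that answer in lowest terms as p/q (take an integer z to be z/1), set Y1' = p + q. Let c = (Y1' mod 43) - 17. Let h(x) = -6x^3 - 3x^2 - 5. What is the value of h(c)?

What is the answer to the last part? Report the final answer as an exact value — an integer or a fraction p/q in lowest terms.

Part I: cross terms: (-2*-9 - 21*-11)=249, (21*-16 - 35*-9)=-21, (35*23 - 19*-16)=1109, (19*21 - -13*23)=698, (-13*31 - -31*21)=248, (-31*-11 - -2*31)=403; twice the area = |2686| = 2686; area = 1343; answer 1343
Part II: Y1 = 1343; threaded value p + q = 1344; c = -6; -6*(-6)^3 - 3*(-6)^2 - 5 = (1296) + (-108) + (-5) = 1183; answer 1183

1183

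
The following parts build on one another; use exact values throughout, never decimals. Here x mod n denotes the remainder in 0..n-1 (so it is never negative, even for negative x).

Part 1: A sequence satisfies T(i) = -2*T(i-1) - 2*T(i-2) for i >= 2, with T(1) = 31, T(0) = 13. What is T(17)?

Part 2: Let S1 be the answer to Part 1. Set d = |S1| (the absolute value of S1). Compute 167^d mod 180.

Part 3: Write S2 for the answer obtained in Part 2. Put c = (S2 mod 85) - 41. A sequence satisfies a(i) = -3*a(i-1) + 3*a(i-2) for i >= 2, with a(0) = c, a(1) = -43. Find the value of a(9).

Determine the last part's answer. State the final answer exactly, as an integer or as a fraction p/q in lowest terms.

-1378863

Part 1: T(2) = -2*(31) - 2*(13) = -88; iterating: T(2)=-88, T(3)=114, T(4)=-52, T(5)=-124, T(6)=352, T(7)=-456, T(8)=208, T(9)=496, T(10)=-1408, T(11)=1824, T(12)=-832, T(13)=-1984, T(14)=5632, T(15)=-7296, T(16)=3328, T(17)=7936; answer 7936
Part 2: S1 = 7936; d = 7936; squarings mod 180: 167^1=167, 167^2=169, 167^4=121, 167^8=61, 167^16=121, 167^32=61, 167^64=121, 167^128=61, 167^256=121, 167^512=61, 167^1024=121, 167^2048=61, 167^4096=121; 167^7936 = 167^256 * 167^512 * 167^1024 * 167^2048 * 167^4096 = 121 (mod 180); answer 121
Part 3: S2 = 121; c = -5; a(2) = -3*(-43) + 3*(-5) = 114; iterating: a(2)=114, a(3)=-471, a(4)=1755, a(5)=-6678, a(6)=25299, a(7)=-95931, a(8)=363690, a(9)=-1378863; answer -1378863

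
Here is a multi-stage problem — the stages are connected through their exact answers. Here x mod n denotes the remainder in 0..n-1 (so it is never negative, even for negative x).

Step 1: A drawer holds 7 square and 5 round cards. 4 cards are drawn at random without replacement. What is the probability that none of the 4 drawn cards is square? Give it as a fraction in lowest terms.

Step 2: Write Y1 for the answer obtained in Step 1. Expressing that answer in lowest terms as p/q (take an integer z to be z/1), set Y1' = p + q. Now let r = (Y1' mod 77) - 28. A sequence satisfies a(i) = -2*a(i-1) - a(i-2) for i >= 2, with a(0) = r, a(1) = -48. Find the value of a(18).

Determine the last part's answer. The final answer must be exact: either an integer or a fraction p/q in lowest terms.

949

Step 1: total draws C(12,4) = 495; favorable C(5,4) = 5; P = 1/99; answer 1/99
Step 2: Y1 = 1/99; threaded value p + q = 100; r = -5; a(2) = -2*(-48) - 1*(-5) = 101; iterating: a(2)=101, a(3)=-154, a(4)=207, a(5)=-260, a(6)=313, a(7)=-366, a(8)=419, a(9)=-472, a(10)=525, a(11)=-578, a(12)=631, a(13)=-684, a(14)=737, a(15)=-790, a(16)=843, a(17)=-896, a(18)=949; answer 949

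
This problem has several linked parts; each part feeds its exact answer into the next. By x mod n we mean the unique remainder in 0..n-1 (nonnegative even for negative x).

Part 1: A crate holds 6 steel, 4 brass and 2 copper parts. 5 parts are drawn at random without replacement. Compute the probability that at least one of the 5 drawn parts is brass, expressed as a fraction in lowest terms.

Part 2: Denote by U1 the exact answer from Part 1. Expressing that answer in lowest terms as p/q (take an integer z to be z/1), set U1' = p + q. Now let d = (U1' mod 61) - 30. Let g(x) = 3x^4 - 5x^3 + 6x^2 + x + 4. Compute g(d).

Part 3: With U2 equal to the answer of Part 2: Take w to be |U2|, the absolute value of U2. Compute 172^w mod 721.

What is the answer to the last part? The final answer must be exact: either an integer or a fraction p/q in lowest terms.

Part 1: total draws C(12,5) = 792; complement C(8,5) = 56; favorable 792 - 56 = 736; P = 92/99; answer 92/99
Part 2: U1 = 92/99; threaded value p + q = 191; d = -22; 3*(-22)^4 - 5*(-22)^3 + 6*(-22)^2 + 1*(-22)^1 + 4 = (702768) + (53240) + (2904) + (-22) + (4) = 758894; answer 758894
Part 3: U2 = 758894; w = 758894; squarings mod 721: 172^1=172, 172^2=23, 172^4=529, 172^8=93, 172^16=718, 172^32=9, 172^64=81, 172^128=72, 172^256=137, 172^512=23, 172^1024=529, 172^2048=93, 172^4096=718, 172^8192=9, 172^16384=81, 172^32768=72, 172^65536=137, 172^131072=23, 172^262144=529, 172^524288=93; 172^758894 = 172^2 * 172^4 * 172^8 * 172^32 * 172^64 * 172^1024 * 172^4096 * 172^32768 * 172^65536 * 172^131072 * 172^524288 = 282 (mod 721); answer 282

282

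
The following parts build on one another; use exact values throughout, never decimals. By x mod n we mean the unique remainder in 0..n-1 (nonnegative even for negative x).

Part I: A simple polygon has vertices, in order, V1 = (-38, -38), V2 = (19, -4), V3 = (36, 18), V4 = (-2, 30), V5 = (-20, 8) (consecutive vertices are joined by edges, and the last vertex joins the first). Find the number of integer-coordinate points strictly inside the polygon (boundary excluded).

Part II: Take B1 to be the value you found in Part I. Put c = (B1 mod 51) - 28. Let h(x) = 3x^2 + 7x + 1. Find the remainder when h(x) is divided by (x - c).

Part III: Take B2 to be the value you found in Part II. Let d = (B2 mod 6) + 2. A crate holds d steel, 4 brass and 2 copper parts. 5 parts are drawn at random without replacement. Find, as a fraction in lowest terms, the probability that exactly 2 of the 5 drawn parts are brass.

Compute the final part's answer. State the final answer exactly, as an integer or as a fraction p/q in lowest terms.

Part I: cross terms: (-38*-4 - 19*-38)=874, (19*18 - 36*-4)=486, (36*30 - -2*18)=1116, (-2*8 - -20*30)=584, (-20*-38 - -38*8)=1064; twice the area = |4124| = 4124; area = 2062; boundary points = 1 + 1 + 2 + 2 + 2 = 8; strictly interior points = area - boundary/2 + 1 = 2059; answer 2059
Part II: B1 = 2059; c = -9; remainder = value at the root: 3*(-9)^2 + 7*(-9)^1 + 1 = (243) + (-63) + (1) = 181; answer 181
Part III: B2 = 181; d = 3; total draws C(9,5) = 126; favorable C(4,2)*C(5,3) = 60; P = 10/21; answer 10/21

10/21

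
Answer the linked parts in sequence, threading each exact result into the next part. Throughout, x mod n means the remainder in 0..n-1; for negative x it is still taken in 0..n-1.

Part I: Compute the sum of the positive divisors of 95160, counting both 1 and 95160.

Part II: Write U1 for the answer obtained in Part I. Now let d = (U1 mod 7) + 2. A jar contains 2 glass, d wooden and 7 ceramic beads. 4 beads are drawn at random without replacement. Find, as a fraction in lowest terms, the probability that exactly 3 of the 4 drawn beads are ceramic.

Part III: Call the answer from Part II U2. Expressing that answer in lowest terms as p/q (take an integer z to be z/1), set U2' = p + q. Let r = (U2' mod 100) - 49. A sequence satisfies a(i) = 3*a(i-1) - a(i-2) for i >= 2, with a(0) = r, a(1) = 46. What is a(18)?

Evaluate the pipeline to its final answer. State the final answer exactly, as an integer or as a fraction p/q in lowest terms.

Part I: 95160 = 2^3 * 3 * 5 * 13 * 61; sigma = (1 + 2 + 4 + 8) * (1 + 3) * (1 + 5) * (1 + 13) * (1 + 61) = 15 * 4 * 6 * 14 * 62 = 312480; answer 312480
Part II: U1 = 312480; d = 2; total draws C(11,4) = 330; favorable C(7,3)*C(4,1) = 140; P = 14/33; answer 14/33
Part III: U2 = 14/33; threaded value p + q = 47; r = -2; a(2) = 3*(46) - 1*(-2) = 140; iterating: a(2)=140, a(3)=374, a(4)=982, a(5)=2572, a(6)=6734, a(7)=17630, a(8)=46156, a(9)=120838, a(10)=316358, a(11)=828236, a(12)=2168350, a(13)=5676814, a(14)=14862092, a(15)=38909462, a(16)=101866294, a(17)=266689420, a(18)=698201966; answer 698201966

698201966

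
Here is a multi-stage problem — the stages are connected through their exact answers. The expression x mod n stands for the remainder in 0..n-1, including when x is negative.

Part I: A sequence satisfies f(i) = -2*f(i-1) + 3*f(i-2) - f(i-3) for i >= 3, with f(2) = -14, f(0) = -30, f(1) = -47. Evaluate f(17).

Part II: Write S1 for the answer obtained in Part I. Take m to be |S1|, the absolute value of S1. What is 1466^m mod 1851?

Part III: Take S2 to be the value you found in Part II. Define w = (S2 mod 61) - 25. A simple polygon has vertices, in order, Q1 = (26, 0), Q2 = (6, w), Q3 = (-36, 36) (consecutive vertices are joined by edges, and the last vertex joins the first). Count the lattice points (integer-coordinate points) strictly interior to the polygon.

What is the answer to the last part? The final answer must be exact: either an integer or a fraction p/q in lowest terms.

Part I: f(3) = -2*(-14) + 3*(-47) - 1*(-30) = -83; iterating: f(3)=-83, f(4)=171, f(5)=-577, f(6)=1750, f(7)=-5402, f(8)=16631, f(9)=-51218, f(10)=157731, f(11)=-485747, f(12)=1495905, f(13)=-4606782, f(14)=14187026, f(15)=-43690303, f(16)=134548466, f(17)=-414354867; answer -414354867
Part II: S1 = -414354867; m = 414354867; squarings mod 1851: 1466^1=1466, 1466^2=145, 1466^4=664, 1466^8=358, 1466^16=445, 1466^32=1819, 1466^64=1024, 1466^128=910, 1466^256=703, 1466^512=1843, 1466^1024=64, 1466^2048=394, 1466^4096=1603, 1466^8192=421, 1466^16384=1396, 1466^32768=1564, 1466^65536=925, 1466^131072=463, 1466^262144=1504, 1466^524288=94, 1466^1048576=1432, 1466^2097152=1567, 1466^4194304=1063, 1466^8388608=859, 1466^16777216=1183, 1466^33554432=133, 1466^67108864=1030, 1466^134217728=277, 1466^268435456=838; 1466^414354867 = 1466^1 * 1466^2 * 1466^16 * 1466^32 * 1466^128 * 1466^256 * 1466^1024 * 1466^2048 * 1466^32768 * 1466^131072 * 1466^1048576 * 1466^2097152 * 1466^8388608 * 1466^134217728 * 1466^268435456 = 1556 (mod 1851); answer 1556
Part III: S2 = 1556; w = 6; cross terms: (26*6 - 6*0)=156, (6*36 - -36*6)=432, (-36*0 - 26*36)=-936; twice the area = |-348| = 348; area = 174; boundary points = 2 + 6 + 2 = 10; strictly interior points = area - boundary/2 + 1 = 170; answer 170

170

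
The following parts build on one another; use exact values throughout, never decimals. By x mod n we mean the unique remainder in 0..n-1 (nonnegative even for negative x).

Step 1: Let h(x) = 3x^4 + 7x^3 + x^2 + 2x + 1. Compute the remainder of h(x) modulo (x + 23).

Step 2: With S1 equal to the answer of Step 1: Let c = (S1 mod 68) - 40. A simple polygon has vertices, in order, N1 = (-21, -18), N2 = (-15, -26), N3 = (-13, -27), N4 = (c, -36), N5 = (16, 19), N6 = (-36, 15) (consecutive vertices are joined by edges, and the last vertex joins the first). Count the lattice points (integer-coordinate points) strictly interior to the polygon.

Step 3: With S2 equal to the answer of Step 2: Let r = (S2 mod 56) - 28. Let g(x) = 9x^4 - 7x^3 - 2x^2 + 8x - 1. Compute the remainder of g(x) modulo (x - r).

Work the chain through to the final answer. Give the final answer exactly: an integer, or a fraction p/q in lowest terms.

96719

Step 1: remainder = value at the root: 3*(-23)^4 + 7*(-23)^3 + 1*(-23)^2 + 2*(-23)^1 + 1 = (839523) + (-85169) + (529) + (-46) + (1) = 754838; answer 754838
Step 2: S1 = 754838; c = -2; cross terms: (-21*-26 - -15*-18)=276, (-15*-27 - -13*-26)=67, (-13*-36 - -2*-27)=414, (-2*19 - 16*-36)=538, (16*15 - -36*19)=924, (-36*-18 - -21*15)=963; twice the area = |3182| = 3182; area = 1591; boundary points = 2 + 1 + 1 + 1 + 4 + 3 = 12; strictly interior points = area - boundary/2 + 1 = 1586; answer 1586
Step 3: S2 = 1586; r = -10; remainder = value at the root: 9*(-10)^4 - 7*(-10)^3 - 2*(-10)^2 + 8*(-10)^1 - 1 = (90000) + (7000) + (-200) + (-80) + (-1) = 96719; answer 96719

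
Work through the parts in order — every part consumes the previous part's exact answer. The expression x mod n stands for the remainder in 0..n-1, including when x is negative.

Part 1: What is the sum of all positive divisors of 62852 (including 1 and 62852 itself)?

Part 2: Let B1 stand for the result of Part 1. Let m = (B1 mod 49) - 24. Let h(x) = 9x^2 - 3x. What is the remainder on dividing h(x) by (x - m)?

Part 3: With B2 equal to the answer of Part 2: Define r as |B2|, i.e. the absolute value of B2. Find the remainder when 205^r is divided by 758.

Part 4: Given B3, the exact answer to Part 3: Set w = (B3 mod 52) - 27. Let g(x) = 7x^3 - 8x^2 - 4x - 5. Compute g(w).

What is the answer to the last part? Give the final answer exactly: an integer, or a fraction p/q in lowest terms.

17579

Part 1: 62852 = 2^2 * 19 * 827; sigma = (1 + 2 + 4) * (1 + 19) * (1 + 827) = 7 * 20 * 828 = 115920; answer 115920
Part 2: B1 = 115920; m = 11; remainder = value at the root: 9*(11)^2 - 3*(11)^1 = (1089) + (-33) = 1056; answer 1056
Part 3: B2 = 1056; r = 1056; squarings mod 758: 205^1=205, 205^2=335, 205^4=41, 205^8=165, 205^16=695, 205^32=179, 205^64=205, 205^128=335, 205^256=41, 205^512=165, 205^1024=695; 205^1056 = 205^32 * 205^1024 = 93 (mod 758); answer 93
Part 4: B3 = 93; w = 14; 7*(14)^3 - 8*(14)^2 - 4*(14)^1 - 5 = (19208) + (-1568) + (-56) + (-5) = 17579; answer 17579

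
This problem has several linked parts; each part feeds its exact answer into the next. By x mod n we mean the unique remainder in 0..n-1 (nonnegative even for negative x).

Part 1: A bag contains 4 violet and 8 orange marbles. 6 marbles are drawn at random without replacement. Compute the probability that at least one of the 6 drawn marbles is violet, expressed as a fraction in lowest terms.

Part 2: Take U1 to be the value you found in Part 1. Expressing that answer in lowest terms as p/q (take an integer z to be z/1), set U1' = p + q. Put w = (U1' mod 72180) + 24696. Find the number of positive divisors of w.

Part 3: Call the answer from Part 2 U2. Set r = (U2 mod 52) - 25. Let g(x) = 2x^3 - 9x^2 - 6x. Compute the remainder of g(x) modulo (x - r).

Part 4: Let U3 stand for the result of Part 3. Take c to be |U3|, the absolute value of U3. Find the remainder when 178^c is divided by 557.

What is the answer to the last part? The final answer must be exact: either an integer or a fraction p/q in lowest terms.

290

Part 1: total draws C(12,6) = 924; complement C(8,6) = 28; favorable 924 - 28 = 896; P = 32/33; answer 32/33
Part 2: U1 = 32/33; threaded value p + q = 65; w = 24761; 24761 = 11 * 2251; number of divisors = (1+1) * (1+1) = 4; answer 4
Part 3: U2 = 4; r = -21; remainder = value at the root: 2*(-21)^3 - 9*(-21)^2 - 6*(-21)^1 = (-18522) + (-3969) + (126) = -22365; answer -22365
Part 4: U3 = -22365; c = 22365; squarings mod 557: 178^1=178, 178^2=492, 178^4=326, 178^8=446, 178^16=67, 178^32=33, 178^64=532, 178^128=68, 178^256=168, 178^512=374, 178^1024=69, 178^2048=305, 178^4096=6, 178^8192=36, 178^16384=182; 178^22365 = 178^1 * 178^4 * 178^8 * 178^16 * 178^64 * 178^256 * 178^512 * 178^1024 * 178^4096 * 178^16384 = 290 (mod 557); answer 290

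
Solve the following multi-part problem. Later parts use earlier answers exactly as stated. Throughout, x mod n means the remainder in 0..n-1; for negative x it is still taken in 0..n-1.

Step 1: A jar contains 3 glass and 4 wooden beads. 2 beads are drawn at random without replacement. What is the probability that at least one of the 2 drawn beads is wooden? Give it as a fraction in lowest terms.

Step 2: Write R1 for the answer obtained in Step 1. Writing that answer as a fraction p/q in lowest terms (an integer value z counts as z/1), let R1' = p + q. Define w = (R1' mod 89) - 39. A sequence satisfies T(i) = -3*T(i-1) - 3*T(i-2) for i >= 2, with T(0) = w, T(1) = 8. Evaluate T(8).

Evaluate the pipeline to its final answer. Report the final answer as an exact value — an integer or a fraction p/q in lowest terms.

Step 1: total draws C(7,2) = 21; complement C(3,2) = 3; favorable 21 - 3 = 18; P = 6/7; answer 6/7
Step 2: R1 = 6/7; threaded value p + q = 13; w = -26; T(2) = -3*(8) - 3*(-26) = 54; iterating: T(2)=54, T(3)=-186, T(4)=396, T(5)=-630, T(6)=702, T(7)=-216, T(8)=-1458; answer -1458

-1458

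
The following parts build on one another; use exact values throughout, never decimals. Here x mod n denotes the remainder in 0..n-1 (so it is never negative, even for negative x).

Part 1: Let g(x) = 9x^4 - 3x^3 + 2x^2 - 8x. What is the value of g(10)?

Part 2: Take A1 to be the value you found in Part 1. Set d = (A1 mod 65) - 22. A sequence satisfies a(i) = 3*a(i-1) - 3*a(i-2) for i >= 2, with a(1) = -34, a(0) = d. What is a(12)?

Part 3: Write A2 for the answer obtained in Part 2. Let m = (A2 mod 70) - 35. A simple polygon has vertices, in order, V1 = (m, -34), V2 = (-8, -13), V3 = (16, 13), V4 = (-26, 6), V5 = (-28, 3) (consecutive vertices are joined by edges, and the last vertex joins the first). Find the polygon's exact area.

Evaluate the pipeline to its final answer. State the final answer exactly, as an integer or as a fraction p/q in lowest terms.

Part 1: 9*(10)^4 - 3*(10)^3 + 2*(10)^2 - 8*(10)^1 = (90000) + (-3000) + (200) + (-80) = 87120; answer 87120
Part 2: A1 = 87120; d = -2; a(2) = 3*(-34) - 3*(-2) = -96; iterating: a(2)=-96, a(3)=-186, a(4)=-270, a(5)=-252, a(6)=54, a(7)=918, a(8)=2592, a(9)=5022, a(10)=7290, a(11)=6804, a(12)=-1458; answer -1458
Part 3: A2 = -1458; m = -23; cross terms: (-23*-13 - -8*-34)=27, (-8*13 - 16*-13)=104, (16*6 - -26*13)=434, (-26*3 - -28*6)=90, (-28*-34 - -23*3)=1021; twice the area = |1676| = 1676; area = 838; answer 838

838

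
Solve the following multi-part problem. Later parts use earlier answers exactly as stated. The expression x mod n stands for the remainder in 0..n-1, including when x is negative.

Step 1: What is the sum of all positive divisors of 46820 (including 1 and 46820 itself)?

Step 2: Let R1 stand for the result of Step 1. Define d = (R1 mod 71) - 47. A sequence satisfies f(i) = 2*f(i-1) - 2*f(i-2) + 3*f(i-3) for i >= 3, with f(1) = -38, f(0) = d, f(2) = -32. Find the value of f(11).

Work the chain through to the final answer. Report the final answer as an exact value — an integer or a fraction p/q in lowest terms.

Step 1: 46820 = 2^2 * 5 * 2341; sigma = (1 + 2 + 4) * (1 + 5) * (1 + 2341) = 7 * 6 * 2342 = 98364; answer 98364
Step 2: R1 = 98364; d = -18; f(3) = 2*(-32) - 2*(-38) + 3*(-18) = -42; iterating: f(3)=-42, f(4)=-134, f(5)=-280, f(6)=-418, f(7)=-678, f(8)=-1360, f(9)=-2618, f(10)=-4550, f(11)=-7944; answer -7944

-7944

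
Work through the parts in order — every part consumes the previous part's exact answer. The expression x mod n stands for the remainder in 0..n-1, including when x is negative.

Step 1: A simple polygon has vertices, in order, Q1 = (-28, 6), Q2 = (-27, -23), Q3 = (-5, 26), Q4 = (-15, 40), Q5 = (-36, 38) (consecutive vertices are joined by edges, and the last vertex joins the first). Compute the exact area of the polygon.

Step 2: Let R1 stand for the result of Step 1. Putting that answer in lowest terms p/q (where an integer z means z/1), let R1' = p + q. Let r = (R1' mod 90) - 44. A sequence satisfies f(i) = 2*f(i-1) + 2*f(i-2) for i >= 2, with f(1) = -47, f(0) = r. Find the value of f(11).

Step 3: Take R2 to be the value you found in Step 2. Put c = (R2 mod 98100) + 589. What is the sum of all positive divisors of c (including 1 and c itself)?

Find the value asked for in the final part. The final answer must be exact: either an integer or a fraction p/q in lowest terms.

Step 1: cross terms: (-28*-23 - -27*6)=806, (-27*26 - -5*-23)=-817, (-5*40 - -15*26)=190, (-15*38 - -36*40)=870, (-36*6 - -28*38)=848; twice the area = |1897| = 1897; area = 1897/2; answer 1897/2
Step 2: R1 = 1897/2; threaded value p + q = 1899; r = -35; f(2) = 2*(-47) + 2*(-35) = -164; iterating: f(2)=-164, f(3)=-422, f(4)=-1172, f(5)=-3188, f(6)=-8720, f(7)=-23816, f(8)=-65072, f(9)=-177776, f(10)=-485696, f(11)=-1326944; answer -1326944
Step 3: R2 = -1326944; c = 47045; 47045 = 5 * 97^2; sigma = (1 + 5) * (1 + 97 + 9409) = 6 * 9507 = 57042; answer 57042

57042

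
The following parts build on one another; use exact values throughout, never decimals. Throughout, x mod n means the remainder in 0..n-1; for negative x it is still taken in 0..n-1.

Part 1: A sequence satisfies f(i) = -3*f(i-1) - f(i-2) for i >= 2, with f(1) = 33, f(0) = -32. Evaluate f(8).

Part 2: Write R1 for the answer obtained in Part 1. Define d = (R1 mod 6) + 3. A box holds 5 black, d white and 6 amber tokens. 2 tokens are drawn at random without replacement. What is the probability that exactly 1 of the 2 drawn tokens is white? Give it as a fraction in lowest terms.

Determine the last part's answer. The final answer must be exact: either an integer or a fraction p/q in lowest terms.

Part 1: f(2) = -3*(33) - 1*(-32) = -67; iterating: f(2)=-67, f(3)=168, f(4)=-437, f(5)=1143, f(6)=-2992, f(7)=7833, f(8)=-20507; answer -20507
Part 2: R1 = -20507; d = 4; total draws C(15,2) = 105; favorable C(4,1)*C(11,1) = 44; P = 44/105; answer 44/105

44/105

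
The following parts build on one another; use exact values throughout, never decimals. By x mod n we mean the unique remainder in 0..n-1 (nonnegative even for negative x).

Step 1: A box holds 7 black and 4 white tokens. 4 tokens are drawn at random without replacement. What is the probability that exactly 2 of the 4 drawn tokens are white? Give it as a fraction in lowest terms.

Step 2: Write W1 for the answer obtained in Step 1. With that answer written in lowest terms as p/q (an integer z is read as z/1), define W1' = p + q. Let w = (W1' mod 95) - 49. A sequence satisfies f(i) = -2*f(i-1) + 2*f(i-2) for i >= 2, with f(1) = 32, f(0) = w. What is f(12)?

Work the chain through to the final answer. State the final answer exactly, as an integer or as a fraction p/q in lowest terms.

Step 1: total draws C(11,4) = 330; favorable C(4,2)*C(7,2) = 126; P = 21/55; answer 21/55
Step 2: W1 = 21/55; threaded value p + q = 76; w = 27; f(2) = -2*(32) + 2*(27) = -10; iterating: f(2)=-10, f(3)=84, f(4)=-188, f(5)=544, f(6)=-1464, f(7)=4016, f(8)=-10960, f(9)=29952, f(10)=-81824, f(11)=223552, f(12)=-610752; answer -610752

-610752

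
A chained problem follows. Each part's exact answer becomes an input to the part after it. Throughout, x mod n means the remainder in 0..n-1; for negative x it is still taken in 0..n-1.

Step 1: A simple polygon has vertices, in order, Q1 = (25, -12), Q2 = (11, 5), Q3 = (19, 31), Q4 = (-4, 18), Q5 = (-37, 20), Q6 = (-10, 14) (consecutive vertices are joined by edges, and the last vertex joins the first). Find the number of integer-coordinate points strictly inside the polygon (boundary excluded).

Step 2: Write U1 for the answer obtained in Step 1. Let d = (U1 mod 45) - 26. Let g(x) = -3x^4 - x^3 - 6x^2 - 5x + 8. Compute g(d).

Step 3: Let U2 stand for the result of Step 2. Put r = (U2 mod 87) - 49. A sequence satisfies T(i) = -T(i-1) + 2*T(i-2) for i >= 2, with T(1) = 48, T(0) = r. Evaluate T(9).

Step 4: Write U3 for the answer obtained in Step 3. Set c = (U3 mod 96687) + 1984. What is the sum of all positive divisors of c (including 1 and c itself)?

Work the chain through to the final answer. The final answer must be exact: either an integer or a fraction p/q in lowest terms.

25746

Step 1: cross terms: (25*5 - 11*-12)=257, (11*31 - 19*5)=246, (19*18 - -4*31)=466, (-4*20 - -37*18)=586, (-37*14 - -10*20)=-318, (-10*-12 - 25*14)=-230; twice the area = |1007| = 1007; area = 1007/2; boundary points = 1 + 2 + 1 + 1 + 3 + 1 = 9; strictly interior points = area - boundary/2 + 1 = 500; answer 500
Step 2: U1 = 500; d = -21; -3*(-21)^4 - 1*(-21)^3 - 6*(-21)^2 - 5*(-21)^1 + 8 = (-583443) + (9261) + (-2646) + (105) + (8) = -576715; answer -576715
Step 3: U2 = -576715; r = -41; T(2) = -1*(48) + 2*(-41) = -130; iterating: T(2)=-130, T(3)=226, T(4)=-486, T(5)=938, T(6)=-1910, T(7)=3786, T(8)=-7606, T(9)=15178; answer 15178
Step 4: U3 = 15178; c = 17162; 17162 = 2 * 8581; sigma = (1 + 2) * (1 + 8581) = 3 * 8582 = 25746; answer 25746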